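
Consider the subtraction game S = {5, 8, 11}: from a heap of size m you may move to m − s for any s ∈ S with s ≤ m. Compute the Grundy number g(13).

Build the Grundy sequence with g(k) = mex{g(k−s) : s ∈ {5, 8, 11}, s ≤ k}:
g(0) = mex{} = 0
g(1) = mex{} = 0
g(2) = mex{} = 0
g(3) = mex{} = 0
g(4) = mex{} = 0
g(5) = mex{0} = 1
g(6) = mex{0} = 1
g(7) = mex{0} = 1
g(8) = mex{0} = 1
g(9) = mex{0} = 1
g(10) = mex{0,1} = 2
g(11) = mex{0,1} = 2
g(12) = mex{0,1} = 2
g(13) = mex{0,1} = 2
So g(13) = 2.

2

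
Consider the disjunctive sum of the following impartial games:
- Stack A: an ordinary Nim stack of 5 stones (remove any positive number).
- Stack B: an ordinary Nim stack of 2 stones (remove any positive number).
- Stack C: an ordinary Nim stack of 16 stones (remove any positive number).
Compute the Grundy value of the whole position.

23

Stack A is a plain Nim stack of size 5, so its Grundy value is 5.
Stack B is a plain Nim stack of size 2, so its Grundy value is 2.
Stack C is a plain Nim stack of size 16, so its Grundy value is 16.
By the Sprague-Grundy theorem, the Grundy value of a sum of independent games is the XOR of the component values.
Combined value = 5 ⊕ 2 ⊕ 16 = 23.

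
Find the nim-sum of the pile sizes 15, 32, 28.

51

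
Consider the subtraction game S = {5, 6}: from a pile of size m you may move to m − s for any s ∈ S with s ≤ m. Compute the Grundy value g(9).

Compute g(0), g(1), … for moves {5, 6}:
g(0) = mex{} = 0
g(1) = mex{} = 0
g(2) = mex{} = 0
g(3) = mex{} = 0
g(4) = mex{} = 0
g(5) = mex{0} = 1
g(6) = mex{0} = 1
g(7) = mex{0} = 1
g(8) = mex{0} = 1
g(9) = mex{0} = 1
So g(9) = 1.

1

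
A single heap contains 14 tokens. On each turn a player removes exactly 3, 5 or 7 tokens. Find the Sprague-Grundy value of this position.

1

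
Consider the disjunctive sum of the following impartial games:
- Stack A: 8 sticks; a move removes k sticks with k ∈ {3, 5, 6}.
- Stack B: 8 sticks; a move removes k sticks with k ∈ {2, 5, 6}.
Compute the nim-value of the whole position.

Build the Grundy sequence for stack A with g(k) = mex{g(k−s) : s ∈ {3, 5, 6}, s ≤ k}:
k:     0  1  2  3  4  5  6  7  8
g(k):  0  0  0  1  1  1  2  2  2
So g(8) = 2.
Grundy values for stack B (subtraction set {2, 5, 6}):
k:     0  1  2  3  4  5  6  7  8
g(k):  0  0  1  1  0  2  1  3  0
So g(8) = 0.
The value of a disjunctive sum is the nim-sum of the parts.
Combined value = 2 ⊕ 0 = 2.

2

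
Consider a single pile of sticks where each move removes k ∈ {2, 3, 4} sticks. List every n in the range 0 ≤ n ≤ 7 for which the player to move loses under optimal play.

Compute g(0), g(1), … for moves {2, 3, 4}:
g(0) = mex{} = 0
g(1) = mex{} = 0
g(2) = mex{0} = 1
g(3) = mex{0} = 1
g(4) = mex{0,1} = 2
g(5) = mex{0,1} = 2
g(6) = mex{1,2} = 0
g(7) = mex{1,2} = 0
The P-positions (g = 0) in 0..7 are 0, 1, 6, 7.

0, 1, 6, 7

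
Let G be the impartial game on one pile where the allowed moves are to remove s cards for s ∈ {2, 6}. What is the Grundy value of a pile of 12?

Build the Grundy sequence with g(k) = mex{g(k−s) : s ∈ {2, 6}, s ≤ k}:
k:     0  1  2  3  4  5  6  7  8  9 10 11 12
g(k):  0  0  1  1  0  0  1  1  0  0  1  1  0
So g(12) = 0.

0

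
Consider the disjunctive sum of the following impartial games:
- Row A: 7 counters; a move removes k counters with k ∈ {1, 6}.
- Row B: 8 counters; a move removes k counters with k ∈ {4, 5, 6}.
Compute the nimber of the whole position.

2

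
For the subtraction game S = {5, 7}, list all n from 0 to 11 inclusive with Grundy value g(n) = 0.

0, 1, 2, 3, 4

Grundy values for subtraction set {5, 7}:
g(0) = mex{} = 0
g(1) = mex{} = 0
g(2) = mex{} = 0
g(3) = mex{} = 0
g(4) = mex{} = 0
g(5) = mex{0} = 1
g(6) = mex{0} = 1
g(7) = mex{0} = 1
g(8) = mex{0} = 1
g(9) = mex{0} = 1
g(10) = mex{0,1} = 2
g(11) = mex{0,1} = 2
The P-positions (g = 0) in 0..11 are 0, 1, 2, 3, 4.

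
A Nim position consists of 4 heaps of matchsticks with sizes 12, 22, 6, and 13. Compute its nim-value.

17

Bitwise XOR of the heap sizes:
  01100  (12)
  10110  (22)
  00110  (6)
  01101  (13)
  -----
  10001  (17)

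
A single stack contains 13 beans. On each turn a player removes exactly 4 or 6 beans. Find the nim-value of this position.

0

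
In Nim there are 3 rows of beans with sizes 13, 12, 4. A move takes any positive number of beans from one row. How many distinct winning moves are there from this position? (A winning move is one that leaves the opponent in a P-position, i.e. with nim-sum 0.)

3

Compute the nim-sum pairwise:
13 XOR 12 = 1
1 XOR 4 = 5
The overall nim-sum is X = 5. A row of size p has a winning move iff p XOR X < p (reduce it to p XOR X).
  13: 13 XOR 5 = 8 < 13 — winning move (to 8).
  12: 12 XOR 5 = 9 < 12 — winning move (to 9).
  4: 4 XOR 5 = 1 < 4 — winning move (to 1).
That gives 3 winning moves.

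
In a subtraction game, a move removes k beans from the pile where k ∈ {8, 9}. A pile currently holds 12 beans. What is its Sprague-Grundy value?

1

Grundy values for subtraction set {8, 9}:
k:     0  1  2  3  4  5  6  7  8  9 10 11 12
g(k):  0  0  0  0  0  0  0  0  1  1  1  1  1
So g(12) = 1.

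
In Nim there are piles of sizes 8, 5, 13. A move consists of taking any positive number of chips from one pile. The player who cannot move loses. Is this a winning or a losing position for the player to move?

Compute the nim-sum pairwise:
8 XOR 5 = 13
13 XOR 13 = 0
The nim-sum is 0, so this is a P-position: the player to move is in a losing position under optimal play.

Losing position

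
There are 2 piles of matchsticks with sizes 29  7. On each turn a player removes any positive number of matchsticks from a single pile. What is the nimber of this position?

26

In binary:
  11101  (29)
  00111  (7)
  -----
  11010  (26)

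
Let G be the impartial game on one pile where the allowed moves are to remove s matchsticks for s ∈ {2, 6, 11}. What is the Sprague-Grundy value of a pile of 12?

2

Build the Grundy sequence with g(k) = mex{g(k−s) : s ∈ {2, 6, 11}, s ≤ k}:
k:     0  1  2  3  4  5  6  7  8  9 10 11 12
g(k):  0  0  1  1  0  0  1  1  0  0  1  1  2
So g(12) = 2.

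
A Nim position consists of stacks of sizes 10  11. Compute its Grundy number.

Nim-sum: 10 ^ 11 = 1.

1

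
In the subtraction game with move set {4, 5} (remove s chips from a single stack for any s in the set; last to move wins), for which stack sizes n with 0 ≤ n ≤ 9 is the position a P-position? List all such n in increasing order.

Compute g(0), g(1), … for moves {4, 5}:
g(0) = mex{} = 0
g(1) = mex{} = 0
g(2) = mex{} = 0
g(3) = mex{} = 0
g(4) = mex{0} = 1
g(5) = mex{0} = 1
g(6) = mex{0} = 1
g(7) = mex{0} = 1
g(8) = mex{0,1} = 2
g(9) = mex{1} = 0
The P-positions (g = 0) in 0..9 are 0, 1, 2, 3, 9.

0, 1, 2, 3, 9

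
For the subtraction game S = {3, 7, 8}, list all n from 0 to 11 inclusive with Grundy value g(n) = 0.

0, 1, 2, 6, 11

Compute g(0), g(1), … for moves {3, 7, 8}:
k:     0  1  2  3  4  5  6  7  8  9 10 11
g(k):  0  0  0  1  1  1  0  2  2  1  3  0
The P-positions (g = 0) in 0..11 are 0, 1, 2, 6, 11.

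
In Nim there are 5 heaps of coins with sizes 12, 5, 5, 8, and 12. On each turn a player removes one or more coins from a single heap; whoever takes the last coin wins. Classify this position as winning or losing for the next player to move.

Winning position

In binary:
  1100  (12)
  0101  (5)
  0101  (5)
  1000  (8)
  1100  (12)
  ----
  1000  (8)
The nim-sum is 8 ≠ 0, so this is an N-position: the player to move can win.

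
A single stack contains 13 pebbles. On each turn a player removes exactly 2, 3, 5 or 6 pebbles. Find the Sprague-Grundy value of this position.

Build the Grundy sequence with g(k) = mex{g(k−s) : s ∈ {2, 3, 5, 6}, s ≤ k}:
g(0) = mex{} = 0
g(1) = mex{} = 0
g(2) = mex{0} = 1
g(3) = mex{0} = 1
g(4) = mex{0,1} = 2
g(5) = mex{0,1} = 2
g(6) = mex{0,1,2} = 3
g(7) = mex{0,1,2} = 3
g(8) = mex{1,2,3} = 0
g(9) = mex{1,2,3} = 0
g(10) = mex{0,2,3} = 1
g(11) = mex{0,2,3} = 1
g(12) = mex{0,1,3} = 2
g(13) = mex{0,1,3} = 2
So g(13) = 2.

2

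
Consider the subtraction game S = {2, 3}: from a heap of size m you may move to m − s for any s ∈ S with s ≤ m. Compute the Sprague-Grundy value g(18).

1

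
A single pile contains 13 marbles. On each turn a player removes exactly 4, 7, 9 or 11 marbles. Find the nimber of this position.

Compute g(0), g(1), … for moves {4, 7, 9, 11}:
k:     0  1  2  3  4  5  6  7  8  9 10 11 12 13
g(k):  0  0  0  0  1  1  1  1  2  2  2  2  3  3
So g(13) = 3.

3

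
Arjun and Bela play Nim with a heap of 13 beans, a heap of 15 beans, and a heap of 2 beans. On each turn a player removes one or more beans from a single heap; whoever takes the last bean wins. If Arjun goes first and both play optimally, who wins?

Bela wins

Write each in binary and XOR column by column:
  1101  (13)
  1111  (15)
  0010  (2)
  ----
  0000  (0)
The nim-sum is 0, so this is a P-position: the player to move is in a losing position under optimal play; Arjun is about to move from it and so loses — Bela wins.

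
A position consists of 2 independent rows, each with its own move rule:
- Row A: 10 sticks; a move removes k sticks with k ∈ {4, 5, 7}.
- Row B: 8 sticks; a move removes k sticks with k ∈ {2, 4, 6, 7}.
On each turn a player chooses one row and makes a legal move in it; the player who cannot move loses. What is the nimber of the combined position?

6

Build the Grundy sequence for row A with g(k) = mex{g(k−s) : s ∈ {4, 5, 7}, s ≤ k}:
g(0) = mex{} = 0
g(1) = mex{} = 0
g(2) = mex{} = 0
g(3) = mex{} = 0
g(4) = mex{0} = 1
g(5) = mex{0} = 1
g(6) = mex{0} = 1
g(7) = mex{0} = 1
g(8) = mex{0,1} = 2
g(9) = mex{0,1} = 2
g(10) = mex{0,1} = 2
So g(10) = 2.
For row B, compute g(0), g(1), … with moves {2, 4, 6, 7}:
k:     0  1  2  3  4  5  6  7  8
g(k):  0  0  1  1  2  2  3  3  4
So g(8) = 4.
The value of a disjunctive sum is the nim-sum of the parts.
Combined value = 2 ⊕ 4 = 6.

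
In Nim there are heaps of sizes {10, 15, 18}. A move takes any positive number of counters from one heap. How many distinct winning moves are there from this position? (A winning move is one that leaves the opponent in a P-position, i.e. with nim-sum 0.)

1

Compute the nim-sum pairwise:
10 XOR 15 = 5
5 XOR 18 = 23
The overall nim-sum is X = 23. A heap of size p has a winning move iff p XOR X < p (reduce it to p XOR X).
  10: 10 XOR 23 = 29 ≥ 10 — no move.
  15: 15 XOR 23 = 24 ≥ 15 — no move.
  18: 18 XOR 23 = 5 < 18 — winning move (to 5).
That gives 1 winning move.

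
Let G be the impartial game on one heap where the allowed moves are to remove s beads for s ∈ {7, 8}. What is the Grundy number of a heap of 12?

1

Grundy values for subtraction set {7, 8}:
k:     0  1  2  3  4  5  6  7  8  9 10 11 12
g(k):  0  0  0  0  0  0  0  1  1  1  1  1  1
So g(12) = 1.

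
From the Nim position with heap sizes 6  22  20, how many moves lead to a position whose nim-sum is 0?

3

Nim-sum: 6 XOR 22 XOR 20 = 4.
The overall nim-sum is X = 4. A heap of size p has a winning move iff p XOR X < p (reduce it to p XOR X).
  6: 6 XOR 4 = 2 < 6 — winning move (to 2).
  22: 22 XOR 4 = 18 < 22 — winning move (to 18).
  20: 20 XOR 4 = 16 < 20 — winning move (to 16).
That gives 3 winning moves.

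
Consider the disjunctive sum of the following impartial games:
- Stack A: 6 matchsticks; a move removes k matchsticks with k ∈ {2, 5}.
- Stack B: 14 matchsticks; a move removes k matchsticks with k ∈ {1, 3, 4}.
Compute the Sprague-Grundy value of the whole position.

1

Build the Grundy sequence for stack A with g(k) = mex{g(k−s) : s ∈ {2, 5}, s ≤ k}:
k:     0  1  2  3  4  5  6
g(k):  0  0  1  1  0  2  1
So g(6) = 1.
For stack B, compute g(0), g(1), … with moves {1, 3, 4}:
g(0) = mex{} = 0
g(1) = mex{0} = 1
g(2) = mex{1} = 0
g(3) = mex{0} = 1
g(4) = mex{0,1} = 2
g(5) = mex{0,1,2} = 3
g(6) = mex{0,1,3} = 2
g(7) = mex{1,2} = 0
g(8) = mex{0,2,3} = 1
g(9) = mex{1,2,3} = 0
g(10) = mex{0,2} = 1
g(11) = mex{0,1} = 2
g(12) = mex{0,1,2} = 3
g(13) = mex{0,1,3} = 2
g(14) = mex{1,2} = 0
So g(14) = 0.
By the Sprague-Grundy theorem, the Grundy value of a sum of independent games is the XOR of the component values.
Combined value = 1 ⊕ 0 = 1.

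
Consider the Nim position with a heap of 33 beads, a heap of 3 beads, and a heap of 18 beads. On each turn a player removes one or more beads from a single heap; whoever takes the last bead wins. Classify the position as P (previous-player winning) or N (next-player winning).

Compute the nim-sum pairwise:
33 ⊕ 3 = 34
34 ⊕ 18 = 48
The nim-sum is 48 ≠ 0, so this is an N-position: the player to move can win.

N-position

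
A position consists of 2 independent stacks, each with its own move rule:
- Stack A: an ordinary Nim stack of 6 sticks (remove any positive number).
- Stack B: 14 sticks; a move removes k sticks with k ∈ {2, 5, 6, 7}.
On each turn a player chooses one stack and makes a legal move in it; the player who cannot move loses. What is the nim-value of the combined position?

7

Stack A is a plain Nim stack of size 6, so its Grundy value is 6.
Grundy values for stack B (subtraction set {2, 5, 6, 7}):
g(0) = mex{} = 0
g(1) = mex{} = 0
g(2) = mex{0} = 1
g(3) = mex{0} = 1
g(4) = mex{1} = 0
g(5) = mex{0,1} = 2
g(6) = mex{0} = 1
g(7) = mex{0,1,2} = 3
g(8) = mex{0,1} = 2
g(9) = mex{0,1,3} = 2
g(10) = mex{0,1,2} = 3
g(11) = mex{0,1,2} = 3
g(12) = mex{1,2,3} = 0
g(13) = mex{1,2,3} = 0
g(14) = mex{0,2,3} = 1
So g(14) = 1.
By the Sprague-Grundy theorem, the Grundy value of a sum of independent games is the XOR of the component values.
Combined value = 6 ⊕ 1 = 7.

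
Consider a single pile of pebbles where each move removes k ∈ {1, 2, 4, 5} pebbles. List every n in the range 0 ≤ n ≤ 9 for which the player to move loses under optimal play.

0, 3, 6, 9

Grundy values for subtraction set {1, 2, 4, 5}:
g(0) = mex{} = 0
g(1) = mex{0} = 1
g(2) = mex{0,1} = 2
g(3) = mex{1,2} = 0
g(4) = mex{0,2} = 1
g(5) = mex{0,1} = 2
g(6) = mex{1,2} = 0
g(7) = mex{0,2} = 1
g(8) = mex{0,1} = 2
g(9) = mex{1,2} = 0
The P-positions (g = 0) in 0..9 are 0, 3, 6, 9.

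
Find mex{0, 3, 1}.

The values 0, 1 are all present; 2 is the first non-negative integer missing from the set.

2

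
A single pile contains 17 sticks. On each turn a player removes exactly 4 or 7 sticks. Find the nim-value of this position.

1

Grundy values for subtraction set {4, 7}:
k:     0  1  2  3  4  5  6  7  8  9 10 11 12 13 14 15 16 17
g(k):  0  0  0  0  1  1  1  1  2  2  2  0  0  0  0  1  1  1
So g(17) = 1.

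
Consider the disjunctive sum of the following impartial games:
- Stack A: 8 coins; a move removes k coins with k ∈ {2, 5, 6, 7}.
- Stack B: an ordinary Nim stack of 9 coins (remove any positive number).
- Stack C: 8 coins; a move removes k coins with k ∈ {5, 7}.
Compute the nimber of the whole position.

For stack A, compute g(0), g(1), … with moves {2, 5, 6, 7}:
g(0) = mex{} = 0
g(1) = mex{} = 0
g(2) = mex{0} = 1
g(3) = mex{0} = 1
g(4) = mex{1} = 0
g(5) = mex{0,1} = 2
g(6) = mex{0} = 1
g(7) = mex{0,1,2} = 3
g(8) = mex{0,1} = 2
So g(8) = 2.
Stack B is a plain Nim stack of size 9, so its Grundy value is 9.
For stack C, compute g(0), g(1), … with moves {5, 7}:
g(0) = mex{} = 0
g(1) = mex{} = 0
g(2) = mex{} = 0
g(3) = mex{} = 0
g(4) = mex{} = 0
g(5) = mex{0} = 1
g(6) = mex{0} = 1
g(7) = mex{0} = 1
g(8) = mex{0} = 1
So g(8) = 1.
By the Sprague-Grundy theorem, the Grundy value of a sum of independent games is the XOR of the component values.
Combined value = 2 XOR 9 XOR 1 = 10.

10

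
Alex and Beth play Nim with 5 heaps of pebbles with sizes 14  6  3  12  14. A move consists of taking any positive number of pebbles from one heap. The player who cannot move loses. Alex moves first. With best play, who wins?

Alex wins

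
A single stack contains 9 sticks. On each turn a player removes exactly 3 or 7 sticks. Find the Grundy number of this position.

Build the Grundy sequence with g(k) = mex{g(k−s) : s ∈ {3, 7}, s ≤ k}:
g(0) = mex{} = 0
g(1) = mex{} = 0
g(2) = mex{} = 0
g(3) = mex{0} = 1
g(4) = mex{0} = 1
g(5) = mex{0} = 1
g(6) = mex{1} = 0
g(7) = mex{0,1} = 2
g(8) = mex{0,1} = 2
g(9) = mex{0} = 1
So g(9) = 1.

1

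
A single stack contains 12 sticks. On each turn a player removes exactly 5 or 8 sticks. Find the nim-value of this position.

Grundy values for subtraction set {5, 8}:
k:     0  1  2  3  4  5  6  7  8  9 10 11 12
g(k):  0  0  0  0  0  1  1  1  1  1  2  2  2
So g(12) = 2.

2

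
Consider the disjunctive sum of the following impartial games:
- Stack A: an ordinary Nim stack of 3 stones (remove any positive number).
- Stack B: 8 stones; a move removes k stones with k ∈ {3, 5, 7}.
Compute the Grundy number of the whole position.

1

Stack A is a plain Nim stack of size 3, so its Grundy value is 3.
Build the Grundy sequence for stack B with g(k) = mex{g(k−s) : s ∈ {3, 5, 7}, s ≤ k}:
k:     0  1  2  3  4  5  6  7  8
g(k):  0  0  0  1  1  1  2  2  2
So g(8) = 2.
By the Sprague-Grundy theorem, the Grundy value of a sum of independent games is the XOR of the component values.
Combined value = 3 XOR 2 = 1.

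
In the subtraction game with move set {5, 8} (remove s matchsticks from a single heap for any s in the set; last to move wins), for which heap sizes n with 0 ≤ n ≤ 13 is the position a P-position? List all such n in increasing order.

0, 1, 2, 3, 4, 13

Build the Grundy sequence with g(k) = mex{g(k−s) : s ∈ {5, 8}, s ≤ k}:
k:     0  1  2  3  4  5  6  7  8  9 10 11 12 13
g(k):  0  0  0  0  0  1  1  1  1  1  2  2  2  0
The P-positions (g = 0) in 0..13 are 0, 1, 2, 3, 4, 13.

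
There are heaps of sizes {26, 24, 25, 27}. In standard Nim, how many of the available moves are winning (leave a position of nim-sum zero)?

Compute the nim-sum pairwise:
26 ^ 24 = 2
2 ^ 25 = 27
27 ^ 27 = 0
The nim-sum is already 0, so every move leaves a nonzero nim-sum — there are no winning moves.

0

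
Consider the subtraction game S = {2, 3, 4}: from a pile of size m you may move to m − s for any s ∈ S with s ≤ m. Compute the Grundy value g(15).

Compute g(0), g(1), … for moves {2, 3, 4}:
k:     0  1  2  3  4  5  6  7  8  9 10 11 12 13 14 15
g(k):  0  0  1  1  2  2  0  0  1  1  2  2  0  0  1  1
So g(15) = 1.

1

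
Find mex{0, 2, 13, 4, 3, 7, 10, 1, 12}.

The values 0, 1, 2, 3, 4 are all present; 5 is the first non-negative integer missing from the set.

5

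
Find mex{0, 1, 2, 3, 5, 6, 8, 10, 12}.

4

The values 0, 1, 2, 3 are all present; 4 is the first non-negative integer missing from the set.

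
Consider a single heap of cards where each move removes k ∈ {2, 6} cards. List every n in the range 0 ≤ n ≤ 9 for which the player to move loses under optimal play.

0, 1, 4, 5, 8, 9

Build the Grundy sequence with g(k) = mex{g(k−s) : s ∈ {2, 6}, s ≤ k}:
g(0) = mex{} = 0
g(1) = mex{} = 0
g(2) = mex{0} = 1
g(3) = mex{0} = 1
g(4) = mex{1} = 0
g(5) = mex{1} = 0
g(6) = mex{0} = 1
g(7) = mex{0} = 1
g(8) = mex{1} = 0
g(9) = mex{1} = 0
The P-positions (g = 0) in 0..9 are 0, 1, 4, 5, 8, 9.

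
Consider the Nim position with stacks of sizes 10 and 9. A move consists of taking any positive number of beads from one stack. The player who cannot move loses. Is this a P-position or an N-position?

N-position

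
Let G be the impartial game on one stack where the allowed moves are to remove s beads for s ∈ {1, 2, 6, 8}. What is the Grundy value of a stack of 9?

2

Compute g(0), g(1), … for moves {1, 2, 6, 8}:
g(0) = mex{} = 0
g(1) = mex{0} = 1
g(2) = mex{0,1} = 2
g(3) = mex{1,2} = 0
g(4) = mex{0,2} = 1
g(5) = mex{0,1} = 2
g(6) = mex{0,1,2} = 3
g(7) = mex{1,2,3} = 0
g(8) = mex{0,2,3} = 1
g(9) = mex{0,1} = 2
So g(9) = 2.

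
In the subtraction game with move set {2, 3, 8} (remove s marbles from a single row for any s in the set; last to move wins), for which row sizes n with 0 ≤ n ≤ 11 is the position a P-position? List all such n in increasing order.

0, 1, 5, 6, 10, 11

Build the Grundy sequence with g(k) = mex{g(k−s) : s ∈ {2, 3, 8}, s ≤ k}:
k:     0  1  2  3  4  5  6  7  8  9 10 11
g(k):  0  0  1  1  2  0  0  1  1  2  0  0
The P-positions (g = 0) in 0..11 are 0, 1, 5, 6, 10, 11.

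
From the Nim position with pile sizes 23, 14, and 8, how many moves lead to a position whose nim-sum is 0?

Compute the nim-sum pairwise:
23 ^ 14 = 25
25 ^ 8 = 17
The overall nim-sum is X = 17. A pile of size p has a winning move iff p XOR X < p (reduce it to p XOR X).
  23: 23 XOR 17 = 6 < 23 — winning move (to 6).
  14: 14 XOR 17 = 31 ≥ 14 — no move.
  8: 8 XOR 17 = 25 ≥ 8 — no move.
That gives 1 winning move.

1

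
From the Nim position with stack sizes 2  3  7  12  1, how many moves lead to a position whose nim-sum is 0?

Nim-sum: 2 ^ 3 ^ 7 ^ 12 ^ 1 = 11.
The overall nim-sum is X = 11. A stack of size p has a winning move iff p XOR X < p (reduce it to p XOR X).
  2: 2 XOR 11 = 9 ≥ 2 — no move.
  3: 3 XOR 11 = 8 ≥ 3 — no move.
  7: 7 XOR 11 = 12 ≥ 7 — no move.
  12: 12 XOR 11 = 7 < 12 — winning move (to 7).
  1: 1 XOR 11 = 10 ≥ 1 — no move.
That gives 1 winning move.

1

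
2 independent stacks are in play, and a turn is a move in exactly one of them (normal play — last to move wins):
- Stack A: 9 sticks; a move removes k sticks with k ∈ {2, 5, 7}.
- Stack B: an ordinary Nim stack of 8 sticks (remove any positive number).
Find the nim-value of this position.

10

Build the Grundy sequence for stack A with g(k) = mex{g(k−s) : s ∈ {2, 5, 7}, s ≤ k}:
g(0) = mex{} = 0
g(1) = mex{} = 0
g(2) = mex{0} = 1
g(3) = mex{0} = 1
g(4) = mex{1} = 0
g(5) = mex{0,1} = 2
g(6) = mex{0} = 1
g(7) = mex{0,1,2} = 3
g(8) = mex{0,1} = 2
g(9) = mex{0,1,3} = 2
So g(9) = 2.
Stack B is a plain Nim stack of size 8, so its Grundy value is 8.
The value of a disjunctive sum is the nim-sum of the parts.
Combined value = 2 XOR 8 = 10.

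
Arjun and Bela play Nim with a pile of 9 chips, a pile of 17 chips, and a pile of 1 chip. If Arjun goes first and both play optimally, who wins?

Arjun wins

Bitwise XOR of the heap sizes:
  01001  (9)
  10001  (17)
  00001  (1)
  -----
  11001  (25)
The nim-sum is 25 ≠ 0, so this is an N-position: the player to move can win; Arjun has a winning move.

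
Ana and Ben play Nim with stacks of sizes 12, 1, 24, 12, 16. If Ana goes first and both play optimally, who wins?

Nim-sum: 12 ⊕ 1 ⊕ 24 ⊕ 12 ⊕ 16 = 9.
The nim-sum is 9 ≠ 0, so this is an N-position: the player to move can win; Ana has a winning move.

Ana wins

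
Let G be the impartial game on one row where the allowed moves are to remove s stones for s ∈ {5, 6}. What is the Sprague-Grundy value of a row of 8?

Compute g(0), g(1), … for moves {5, 6}:
g(0) = mex{} = 0
g(1) = mex{} = 0
g(2) = mex{} = 0
g(3) = mex{} = 0
g(4) = mex{} = 0
g(5) = mex{0} = 1
g(6) = mex{0} = 1
g(7) = mex{0} = 1
g(8) = mex{0} = 1
So g(8) = 1.

1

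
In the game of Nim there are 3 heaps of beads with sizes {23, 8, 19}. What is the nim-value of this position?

12

Bitwise XOR of the heap sizes:
  10111  (23)
  01000  (8)
  10011  (19)
  -----
  01100  (12)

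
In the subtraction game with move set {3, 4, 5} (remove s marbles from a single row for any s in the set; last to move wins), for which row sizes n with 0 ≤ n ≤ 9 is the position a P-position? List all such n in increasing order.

0, 1, 2, 8, 9

Build the Grundy sequence with g(k) = mex{g(k−s) : s ∈ {3, 4, 5}, s ≤ k}:
g(0) = mex{} = 0
g(1) = mex{} = 0
g(2) = mex{} = 0
g(3) = mex{0} = 1
g(4) = mex{0} = 1
g(5) = mex{0} = 1
g(6) = mex{0,1} = 2
g(7) = mex{0,1} = 2
g(8) = mex{1} = 0
g(9) = mex{1,2} = 0
The P-positions (g = 0) in 0..9 are 0, 1, 2, 8, 9.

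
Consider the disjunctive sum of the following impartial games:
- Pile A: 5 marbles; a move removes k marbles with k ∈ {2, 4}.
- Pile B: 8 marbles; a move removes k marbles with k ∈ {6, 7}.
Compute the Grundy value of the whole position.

Grundy values for pile A (subtraction set {2, 4}):
g(0) = mex{} = 0
g(1) = mex{} = 0
g(2) = mex{0} = 1
g(3) = mex{0} = 1
g(4) = mex{0,1} = 2
g(5) = mex{0,1} = 2
So g(5) = 2.
Build the Grundy sequence for pile B with g(k) = mex{g(k−s) : s ∈ {6, 7}, s ≤ k}:
g(0) = mex{} = 0
g(1) = mex{} = 0
g(2) = mex{} = 0
g(3) = mex{} = 0
g(4) = mex{} = 0
g(5) = mex{} = 0
g(6) = mex{0} = 1
g(7) = mex{0} = 1
g(8) = mex{0} = 1
So g(8) = 1.
By the Sprague-Grundy theorem, the Grundy value of a sum of independent games is the XOR of the component values.
Combined value = 2 XOR 1 = 3.

3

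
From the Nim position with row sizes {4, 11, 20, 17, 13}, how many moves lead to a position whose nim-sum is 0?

Nim-sum: 4 ^ 11 ^ 20 ^ 17 ^ 13 = 7.
The overall nim-sum is X = 7. A row of size p has a winning move iff p XOR X < p (reduce it to p XOR X).
  4: 4 XOR 7 = 3 < 4 — winning move (to 3).
  11: 11 XOR 7 = 12 ≥ 11 — no move.
  20: 20 XOR 7 = 19 < 20 — winning move (to 19).
  17: 17 XOR 7 = 22 ≥ 17 — no move.
  13: 13 XOR 7 = 10 < 13 — winning move (to 10).
That gives 3 winning moves.

3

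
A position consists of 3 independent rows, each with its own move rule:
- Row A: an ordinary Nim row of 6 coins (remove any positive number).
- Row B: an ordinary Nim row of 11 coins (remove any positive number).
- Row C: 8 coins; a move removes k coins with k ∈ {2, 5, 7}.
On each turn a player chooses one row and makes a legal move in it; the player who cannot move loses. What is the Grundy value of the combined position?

15

Row A is a plain Nim row of size 6, so its Grundy value is 6.
Row B is a plain Nim row of size 11, so its Grundy value is 11.
Grundy values for row C (subtraction set {2, 5, 7}):
k:     0  1  2  3  4  5  6  7  8
g(k):  0  0  1  1  0  2  1  3  2
So g(8) = 2.
By the Sprague-Grundy theorem, the Grundy value of a sum of independent games is the XOR of the component values.
Combined value = 6 XOR 11 XOR 2 = 15.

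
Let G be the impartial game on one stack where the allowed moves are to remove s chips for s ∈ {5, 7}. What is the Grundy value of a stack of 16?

0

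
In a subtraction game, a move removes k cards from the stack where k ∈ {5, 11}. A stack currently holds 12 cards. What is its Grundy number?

2

Compute g(0), g(1), … for moves {5, 11}:
k:     0  1  2  3  4  5  6  7  8  9 10 11 12
g(k):  0  0  0  0  0  1  1  1  1  1  0  2  2
So g(12) = 2.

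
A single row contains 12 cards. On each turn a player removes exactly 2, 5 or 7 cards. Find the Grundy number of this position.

1

Build the Grundy sequence with g(k) = mex{g(k−s) : s ∈ {2, 5, 7}, s ≤ k}:
g(0) = mex{} = 0
g(1) = mex{} = 0
g(2) = mex{0} = 1
g(3) = mex{0} = 1
g(4) = mex{1} = 0
g(5) = mex{0,1} = 2
g(6) = mex{0} = 1
g(7) = mex{0,1,2} = 3
g(8) = mex{0,1} = 2
g(9) = mex{0,1,3} = 2
g(10) = mex{1,2} = 0
g(11) = mex{0,1,2} = 3
g(12) = mex{0,2,3} = 1
So g(12) = 1.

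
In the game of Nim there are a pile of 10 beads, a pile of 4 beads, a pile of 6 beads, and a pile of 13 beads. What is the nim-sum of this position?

5

Bitwise XOR of the heap sizes:
  1010  (10)
  0100  (4)
  0110  (6)
  1101  (13)
  ----
  0101  (5)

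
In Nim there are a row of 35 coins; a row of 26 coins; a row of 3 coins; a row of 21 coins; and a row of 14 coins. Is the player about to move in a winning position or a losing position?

Compute the nim-sum pairwise:
35 XOR 26 = 57
57 XOR 3 = 58
58 XOR 21 = 47
47 XOR 14 = 33
The nim-sum is 33 ≠ 0, so this is an N-position: the player to move can win.

Winning position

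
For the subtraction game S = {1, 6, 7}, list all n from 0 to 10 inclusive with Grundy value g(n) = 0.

0, 2, 4

Compute g(0), g(1), … for moves {1, 6, 7}:
g(0) = mex{} = 0
g(1) = mex{0} = 1
g(2) = mex{1} = 0
g(3) = mex{0} = 1
g(4) = mex{1} = 0
g(5) = mex{0} = 1
g(6) = mex{0,1} = 2
g(7) = mex{0,1,2} = 3
g(8) = mex{0,1,3} = 2
g(9) = mex{0,1,2} = 3
g(10) = mex{0,1,3} = 2
The P-positions (g = 0) in 0..10 are 0, 2, 4.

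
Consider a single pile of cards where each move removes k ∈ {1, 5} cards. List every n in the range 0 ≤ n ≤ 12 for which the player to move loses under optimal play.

0, 2, 4, 6, 8, 10, 12

Grundy values for subtraction set {1, 5}:
g(0) = mex{} = 0
g(1) = mex{0} = 1
g(2) = mex{1} = 0
g(3) = mex{0} = 1
g(4) = mex{1} = 0
g(5) = mex{0} = 1
g(6) = mex{1} = 0
g(7) = mex{0} = 1
g(8) = mex{1} = 0
g(9) = mex{0} = 1
g(10) = mex{1} = 0
g(11) = mex{0} = 1
g(12) = mex{1} = 0
The P-positions (g = 0) in 0..12 are 0, 2, 4, 6, 8, 10, 12.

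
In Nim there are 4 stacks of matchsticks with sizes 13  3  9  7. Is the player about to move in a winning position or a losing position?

Losing position

Compute the nim-sum pairwise:
13 XOR 3 = 14
14 XOR 9 = 7
7 XOR 7 = 0
The nim-sum is 0, so this is a P-position: the player to move is in a losing position under optimal play.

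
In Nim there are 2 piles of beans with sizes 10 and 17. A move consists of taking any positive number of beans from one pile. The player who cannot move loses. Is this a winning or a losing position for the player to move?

Winning position

Compute the nim-sum pairwise:
10 ^ 17 = 27
The nim-sum is 27 ≠ 0, so this is an N-position: the player to move can win.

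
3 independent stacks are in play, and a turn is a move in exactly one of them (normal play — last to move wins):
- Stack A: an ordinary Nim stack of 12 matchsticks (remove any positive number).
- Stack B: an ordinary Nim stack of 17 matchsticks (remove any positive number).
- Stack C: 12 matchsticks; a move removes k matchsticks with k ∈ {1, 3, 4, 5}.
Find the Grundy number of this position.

Stack A is a plain Nim stack of size 12, so its Grundy value is 12.
Stack B is a plain Nim stack of size 17, so its Grundy value is 17.
For stack C, compute g(0), g(1), … with moves {1, 3, 4, 5}:
k:     0  1  2  3  4  5  6  7  8  9 10 11 12
g(k):  0  1  0  1  2  3  2  3  0  1  0  1  2
So g(12) = 2.
By the Sprague-Grundy theorem, the Grundy value of a sum of independent games is the XOR of the component values.
Combined value = 12 ⊕ 17 ⊕ 2 = 31.

31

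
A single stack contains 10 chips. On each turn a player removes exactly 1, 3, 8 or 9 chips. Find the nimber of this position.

2

Build the Grundy sequence with g(k) = mex{g(k−s) : s ∈ {1, 3, 8, 9}, s ≤ k}:
k:     0  1  2  3  4  5  6  7  8  9 10
g(k):  0  1  0  1  0  1  0  1  2  3  2
So g(10) = 2.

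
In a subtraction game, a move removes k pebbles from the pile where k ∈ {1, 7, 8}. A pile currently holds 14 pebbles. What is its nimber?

2

Build the Grundy sequence with g(k) = mex{g(k−s) : s ∈ {1, 7, 8}, s ≤ k}:
g(0) = mex{} = 0
g(1) = mex{0} = 1
g(2) = mex{1} = 0
g(3) = mex{0} = 1
g(4) = mex{1} = 0
g(5) = mex{0} = 1
g(6) = mex{1} = 0
g(7) = mex{0} = 1
g(8) = mex{0,1} = 2
g(9) = mex{0,1,2} = 3
g(10) = mex{0,1,3} = 2
g(11) = mex{0,1,2} = 3
g(12) = mex{0,1,3} = 2
g(13) = mex{0,1,2} = 3
g(14) = mex{0,1,3} = 2
So g(14) = 2.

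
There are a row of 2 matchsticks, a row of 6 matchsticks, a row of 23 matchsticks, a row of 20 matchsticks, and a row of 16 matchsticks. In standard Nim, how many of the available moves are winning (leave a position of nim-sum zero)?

3

Nim-sum: 2 XOR 6 XOR 23 XOR 20 XOR 16 = 23.
The overall nim-sum is X = 23. A row of size p has a winning move iff p XOR X < p (reduce it to p XOR X).
  2: 2 XOR 23 = 21 ≥ 2 — no move.
  6: 6 XOR 23 = 17 ≥ 6 — no move.
  23: 23 XOR 23 = 0 < 23 — winning move (to 0).
  20: 20 XOR 23 = 3 < 20 — winning move (to 3).
  16: 16 XOR 23 = 7 < 16 — winning move (to 7).
That gives 3 winning moves.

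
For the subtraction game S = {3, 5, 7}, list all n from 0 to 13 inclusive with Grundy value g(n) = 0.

0, 1, 2, 10, 11, 12

Build the Grundy sequence with g(k) = mex{g(k−s) : s ∈ {3, 5, 7}, s ≤ k}:
k:     0  1  2  3  4  5  6  7  8  9 10 11 12 13
g(k):  0  0  0  1  1  1  2  2  2  3  0  0  0  1
The P-positions (g = 0) in 0..13 are 0, 1, 2, 10, 11, 12.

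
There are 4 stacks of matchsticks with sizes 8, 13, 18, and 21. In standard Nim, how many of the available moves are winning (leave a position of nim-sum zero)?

1

Compute the nim-sum pairwise:
8 ^ 13 = 5
5 ^ 18 = 23
23 ^ 21 = 2
The overall nim-sum is X = 2. A stack of size p has a winning move iff p XOR X < p (reduce it to p XOR X).
  8: 8 XOR 2 = 10 ≥ 8 — no move.
  13: 13 XOR 2 = 15 ≥ 13 — no move.
  18: 18 XOR 2 = 16 < 18 — winning move (to 16).
  21: 21 XOR 2 = 23 ≥ 21 — no move.
That gives 1 winning move.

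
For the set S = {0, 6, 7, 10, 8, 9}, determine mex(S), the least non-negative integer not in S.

0 is in the set but 1 is not, so the mex is 1.

1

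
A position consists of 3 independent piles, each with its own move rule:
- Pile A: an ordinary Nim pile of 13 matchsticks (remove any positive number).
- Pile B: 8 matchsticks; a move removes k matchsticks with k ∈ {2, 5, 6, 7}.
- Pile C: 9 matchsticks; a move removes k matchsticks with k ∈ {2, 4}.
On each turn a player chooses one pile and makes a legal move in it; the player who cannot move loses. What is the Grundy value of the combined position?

14

Pile A is a plain Nim pile of size 13, so its Grundy value is 13.
Build the Grundy sequence for pile B with g(k) = mex{g(k−s) : s ∈ {2, 5, 6, 7}, s ≤ k}:
g(0) = mex{} = 0
g(1) = mex{} = 0
g(2) = mex{0} = 1
g(3) = mex{0} = 1
g(4) = mex{1} = 0
g(5) = mex{0,1} = 2
g(6) = mex{0} = 1
g(7) = mex{0,1,2} = 3
g(8) = mex{0,1} = 2
So g(8) = 2.
For pile C, compute g(0), g(1), … with moves {2, 4}:
k:     0  1  2  3  4  5  6  7  8  9
g(k):  0  0  1  1  2  2  0  0  1  1
So g(9) = 1.
The value of a disjunctive sum is the nim-sum of the parts.
Combined value = 13 XOR 2 XOR 1 = 14.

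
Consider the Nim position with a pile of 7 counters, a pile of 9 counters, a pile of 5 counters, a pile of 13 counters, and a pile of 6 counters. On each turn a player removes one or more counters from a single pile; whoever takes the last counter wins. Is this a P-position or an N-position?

P-position

Bitwise XOR of the heap sizes:
  0111  (7)
  1001  (9)
  0101  (5)
  1101  (13)
  0110  (6)
  ----
  0000  (0)
The nim-sum is 0, so this is a P-position: the player to move is in a losing position under optimal play.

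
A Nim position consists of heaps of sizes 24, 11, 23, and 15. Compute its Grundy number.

Nim-sum: 24 ^ 11 ^ 23 ^ 15 = 11.

11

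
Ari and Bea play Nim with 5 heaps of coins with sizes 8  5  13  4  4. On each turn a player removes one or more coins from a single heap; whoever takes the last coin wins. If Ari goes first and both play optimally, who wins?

Bea wins

Bitwise XOR of the heap sizes:
  1000  (8)
  0101  (5)
  1101  (13)
  0100  (4)
  0100  (4)
  ----
  0000  (0)
The nim-sum is 0, so this is a P-position: the player to move is in a losing position under optimal play; Ari is about to move from it and so loses — Bea wins.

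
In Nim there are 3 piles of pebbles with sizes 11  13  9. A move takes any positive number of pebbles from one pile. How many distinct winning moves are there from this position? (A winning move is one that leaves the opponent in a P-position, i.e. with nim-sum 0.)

Write each in binary and XOR column by column:
  1011  (11)
  1101  (13)
  1001  (9)
  ----
  1111  (15)
The overall nim-sum is X = 15. A pile of size p has a winning move iff p XOR X < p (reduce it to p XOR X).
  11: 11 XOR 15 = 4 < 11 — winning move (to 4).
  13: 13 XOR 15 = 2 < 13 — winning move (to 2).
  9: 9 XOR 15 = 6 < 9 — winning move (to 6).
That gives 3 winning moves.

3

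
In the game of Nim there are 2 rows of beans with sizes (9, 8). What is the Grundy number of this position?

1

Compute the nim-sum pairwise:
9 ^ 8 = 1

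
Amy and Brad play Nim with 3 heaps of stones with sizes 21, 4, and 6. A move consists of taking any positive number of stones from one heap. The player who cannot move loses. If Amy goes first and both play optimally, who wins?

Amy wins

Compute the nim-sum pairwise:
21 ^ 4 = 17
17 ^ 6 = 23
The nim-sum is 23 ≠ 0, so this is an N-position: the player to move can win; Amy has a winning move.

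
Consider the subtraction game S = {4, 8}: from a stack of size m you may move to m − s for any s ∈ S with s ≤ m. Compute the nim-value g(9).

Compute g(0), g(1), … for moves {4, 8}:
k:     0  1  2  3  4  5  6  7  8  9
g(k):  0  0  0  0  1  1  1  1  2  2
So g(9) = 2.

2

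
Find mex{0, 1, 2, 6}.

3

The values 0, 1, 2 are all present; 3 is the first non-negative integer missing from the set.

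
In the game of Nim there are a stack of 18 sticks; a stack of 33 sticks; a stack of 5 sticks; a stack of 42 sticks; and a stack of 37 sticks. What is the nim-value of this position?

57

Compute the nim-sum pairwise:
18 ⊕ 33 = 51
51 ⊕ 5 = 54
54 ⊕ 42 = 28
28 ⊕ 37 = 57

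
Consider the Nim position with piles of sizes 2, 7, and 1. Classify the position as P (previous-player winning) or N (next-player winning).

Compute the nim-sum pairwise:
2 ⊕ 7 = 5
5 ⊕ 1 = 4
The nim-sum is 4 ≠ 0, so this is an N-position: the player to move can win.

N-position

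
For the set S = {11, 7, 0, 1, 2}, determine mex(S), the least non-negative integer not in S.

The values 0, 1, 2 are all present; 3 is the first non-negative integer missing from the set.

3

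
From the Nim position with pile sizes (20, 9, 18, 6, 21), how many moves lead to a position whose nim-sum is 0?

3

Nim-sum: 20 ^ 9 ^ 18 ^ 6 ^ 21 = 28.
The overall nim-sum is X = 28. A pile of size p has a winning move iff p XOR X < p (reduce it to p XOR X).
  20: 20 XOR 28 = 8 < 20 — winning move (to 8).
  9: 9 XOR 28 = 21 ≥ 9 — no move.
  18: 18 XOR 28 = 14 < 18 — winning move (to 14).
  6: 6 XOR 28 = 26 ≥ 6 — no move.
  21: 21 XOR 28 = 9 < 21 — winning move (to 9).
That gives 3 winning moves.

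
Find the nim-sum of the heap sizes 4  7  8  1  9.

Compute the nim-sum pairwise:
4 ⊕ 7 = 3
3 ⊕ 8 = 11
11 ⊕ 1 = 10
10 ⊕ 9 = 3

3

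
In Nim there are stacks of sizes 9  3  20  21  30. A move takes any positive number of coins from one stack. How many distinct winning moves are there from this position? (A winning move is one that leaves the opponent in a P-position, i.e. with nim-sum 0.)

3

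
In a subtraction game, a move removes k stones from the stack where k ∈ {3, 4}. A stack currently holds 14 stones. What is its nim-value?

0

Grundy values for subtraction set {3, 4}:
g(0) = mex{} = 0
g(1) = mex{} = 0
g(2) = mex{} = 0
g(3) = mex{0} = 1
g(4) = mex{0} = 1
g(5) = mex{0} = 1
g(6) = mex{0,1} = 2
g(7) = mex{1} = 0
g(8) = mex{1} = 0
g(9) = mex{1,2} = 0
g(10) = mex{0,2} = 1
g(11) = mex{0} = 1
g(12) = mex{0} = 1
g(13) = mex{0,1} = 2
g(14) = mex{1} = 0
So g(14) = 0.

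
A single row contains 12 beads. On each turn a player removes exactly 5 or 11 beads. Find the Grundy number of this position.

Compute g(0), g(1), … for moves {5, 11}:
k:     0  1  2  3  4  5  6  7  8  9 10 11 12
g(k):  0  0  0  0  0  1  1  1  1  1  0  2  2
So g(12) = 2.

2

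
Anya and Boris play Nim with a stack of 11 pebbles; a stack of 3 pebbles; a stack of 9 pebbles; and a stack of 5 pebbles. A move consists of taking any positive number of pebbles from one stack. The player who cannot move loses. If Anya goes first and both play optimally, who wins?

Compute the nim-sum pairwise:
11 ^ 3 = 8
8 ^ 9 = 1
1 ^ 5 = 4
The nim-sum is 4 ≠ 0, so this is an N-position: the player to move can win; Anya has a winning move.

Anya wins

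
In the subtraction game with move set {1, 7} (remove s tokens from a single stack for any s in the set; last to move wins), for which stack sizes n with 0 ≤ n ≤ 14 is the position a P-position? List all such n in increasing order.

0, 2, 4, 6, 8, 10, 12, 14

Build the Grundy sequence with g(k) = mex{g(k−s) : s ∈ {1, 7}, s ≤ k}:
g(0) = mex{} = 0
g(1) = mex{0} = 1
g(2) = mex{1} = 0
g(3) = mex{0} = 1
g(4) = mex{1} = 0
g(5) = mex{0} = 1
g(6) = mex{1} = 0
g(7) = mex{0} = 1
g(8) = mex{1} = 0
g(9) = mex{0} = 1
g(10) = mex{1} = 0
g(11) = mex{0} = 1
g(12) = mex{1} = 0
g(13) = mex{0} = 1
g(14) = mex{1} = 0
The P-positions (g = 0) in 0..14 are 0, 2, 4, 6, 8, 10, 12, 14.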